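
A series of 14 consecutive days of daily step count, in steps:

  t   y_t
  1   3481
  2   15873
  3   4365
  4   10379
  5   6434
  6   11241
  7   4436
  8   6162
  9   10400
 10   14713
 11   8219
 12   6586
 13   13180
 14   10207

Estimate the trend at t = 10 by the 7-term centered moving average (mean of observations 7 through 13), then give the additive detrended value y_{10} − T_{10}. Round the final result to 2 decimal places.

Trend T_10 = (4436 + 6162 + 10400 + 14713 + 8219 + 6586 + 13180) / 7 = 63696/7 = 9099.4286
Detrended value: 14713 − 9099.4286 = 5613.57

5613.57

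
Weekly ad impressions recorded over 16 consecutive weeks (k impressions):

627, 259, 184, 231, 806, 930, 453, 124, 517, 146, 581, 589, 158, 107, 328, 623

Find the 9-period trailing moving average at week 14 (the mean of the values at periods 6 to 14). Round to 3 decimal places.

Sum of periods 6–14: 930 + 453 + 124 + 517 + 146 + 581 + 589 + 158 + 107 = 3605
Divide by 9: 3605 / 9 = 400.556

400.556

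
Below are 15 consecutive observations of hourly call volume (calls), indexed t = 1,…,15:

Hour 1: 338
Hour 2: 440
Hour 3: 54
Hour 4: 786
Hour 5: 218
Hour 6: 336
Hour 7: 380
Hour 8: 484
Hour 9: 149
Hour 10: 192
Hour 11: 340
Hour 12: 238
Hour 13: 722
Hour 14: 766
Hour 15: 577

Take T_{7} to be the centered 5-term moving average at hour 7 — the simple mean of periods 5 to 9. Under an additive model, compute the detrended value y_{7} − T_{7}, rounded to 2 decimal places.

66.60

Trend T_7 = (218 + 336 + 380 + 484 + 149) / 5 = 1567/5 = 313.4000
Detrended value: 380 − 313.4000 = 66.60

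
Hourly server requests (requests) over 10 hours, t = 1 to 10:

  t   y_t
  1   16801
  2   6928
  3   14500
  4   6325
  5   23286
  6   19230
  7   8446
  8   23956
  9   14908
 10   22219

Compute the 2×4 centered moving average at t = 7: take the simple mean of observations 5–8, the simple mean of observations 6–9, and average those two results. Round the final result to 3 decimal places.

Sum over 5–8: 23286 + 19230 + 8446 + 23956 = 74918
Sum over 6–9: 19230 + 8446 + 23956 + 14908 = 66540
CMA at t=7 = (74918 + 66540) / (2·4) = 141458 / 8 = 17682.250

17682.250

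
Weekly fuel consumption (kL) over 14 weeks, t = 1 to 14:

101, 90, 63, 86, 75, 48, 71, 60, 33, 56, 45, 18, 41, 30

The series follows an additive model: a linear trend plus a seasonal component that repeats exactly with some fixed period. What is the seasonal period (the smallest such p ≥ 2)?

3

First differences y_{t+1} − y_t: -11, -27, 23, -11, -27, 23, -11, -27, …
The difference pattern repeats every 3 terms and not for any smaller step, so p = 3.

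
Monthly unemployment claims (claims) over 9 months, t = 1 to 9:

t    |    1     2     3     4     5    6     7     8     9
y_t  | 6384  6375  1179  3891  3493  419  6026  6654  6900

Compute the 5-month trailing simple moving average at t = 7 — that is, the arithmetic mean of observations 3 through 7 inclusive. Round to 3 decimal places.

Sum of periods 3–7: 1179 + 3891 + 3493 + 419 + 6026 = 15008
Divide by 5: 15008 / 5 = 3001.600

3001.600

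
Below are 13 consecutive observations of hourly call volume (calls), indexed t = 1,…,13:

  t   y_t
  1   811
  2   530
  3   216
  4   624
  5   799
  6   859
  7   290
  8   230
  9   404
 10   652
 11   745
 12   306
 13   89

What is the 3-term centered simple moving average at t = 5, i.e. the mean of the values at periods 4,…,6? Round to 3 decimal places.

760.667

Sum of periods 4–6: 624 + 799 + 859 = 2282
Divide by 3: 2282 / 3 = 760.667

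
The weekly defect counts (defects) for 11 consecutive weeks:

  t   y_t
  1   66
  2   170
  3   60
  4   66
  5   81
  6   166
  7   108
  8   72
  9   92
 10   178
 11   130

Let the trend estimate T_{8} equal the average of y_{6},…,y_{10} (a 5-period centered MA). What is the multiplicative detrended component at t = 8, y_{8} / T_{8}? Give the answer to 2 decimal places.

Trend T_8 = (166 + 108 + 72 + 92 + 178) / 5 = 616/5 = 123.2000
Ratio to trend: 72 / 123.2000 = 0.58

0.58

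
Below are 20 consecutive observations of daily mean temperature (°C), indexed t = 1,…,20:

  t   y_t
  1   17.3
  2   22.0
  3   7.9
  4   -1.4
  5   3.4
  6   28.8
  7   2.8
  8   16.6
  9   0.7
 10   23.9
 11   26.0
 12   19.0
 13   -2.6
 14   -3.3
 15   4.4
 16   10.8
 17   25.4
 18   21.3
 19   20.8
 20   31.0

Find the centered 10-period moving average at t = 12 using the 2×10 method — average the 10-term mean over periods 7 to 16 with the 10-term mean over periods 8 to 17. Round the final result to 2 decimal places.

Sum over 7–16: 2.8 + 16.6 + 0.7 + 23.9 + 26.0 + 19.0 + (-2.6) + (-3.3) + 4.4 + 10.8 = 98.3
Sum over 8–17: 16.6 + 0.7 + 23.9 + 26.0 + 19.0 + (-2.6) + (-3.3) + 4.4 + 10.8 + 25.4 = 120.9
CMA at t=12 = (98.3 + 120.9) / (2·10) = 219.2 / 20 = 10.96

10.96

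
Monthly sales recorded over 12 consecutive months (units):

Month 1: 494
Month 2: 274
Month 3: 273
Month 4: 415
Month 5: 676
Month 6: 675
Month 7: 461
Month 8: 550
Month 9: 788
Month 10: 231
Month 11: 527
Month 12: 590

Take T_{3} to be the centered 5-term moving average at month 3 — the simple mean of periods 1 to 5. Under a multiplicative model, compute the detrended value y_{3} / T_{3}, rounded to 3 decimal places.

0.640

Trend T_3 = (494 + 274 + 273 + 415 + 676) / 5 = 2132/5 = 426.40000
Ratio to trend: 273 / 426.40000 = 0.640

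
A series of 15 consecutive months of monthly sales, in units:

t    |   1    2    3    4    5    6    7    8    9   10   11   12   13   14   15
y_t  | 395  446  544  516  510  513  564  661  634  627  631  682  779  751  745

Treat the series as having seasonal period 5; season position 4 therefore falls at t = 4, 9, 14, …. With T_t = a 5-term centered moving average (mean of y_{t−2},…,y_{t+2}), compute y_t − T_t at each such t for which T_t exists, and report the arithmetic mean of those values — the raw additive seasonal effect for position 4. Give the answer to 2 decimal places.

10.40

Season position 4 occurs at t = 4, 9 (where T_t is defined).
t=4: T_4 = 505.8000; y_4 − T_4 = 516 − 505.8000 = 10.2000
t=9: T_9 = 623.4000; y_9 − T_9 = 634 − 623.4000 = 10.6000
Mean deviation: (10.2000 + 10.6000) / 2 = 10.40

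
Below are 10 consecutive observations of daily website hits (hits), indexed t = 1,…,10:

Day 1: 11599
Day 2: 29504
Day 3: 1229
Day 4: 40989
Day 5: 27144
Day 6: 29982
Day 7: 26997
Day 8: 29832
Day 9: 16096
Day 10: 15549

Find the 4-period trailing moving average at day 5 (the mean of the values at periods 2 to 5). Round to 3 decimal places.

Sum of periods 2–5: 29504 + 1229 + 40989 + 27144 = 98866
Divide by 4: 98866 / 4 = 24716.500

24716.500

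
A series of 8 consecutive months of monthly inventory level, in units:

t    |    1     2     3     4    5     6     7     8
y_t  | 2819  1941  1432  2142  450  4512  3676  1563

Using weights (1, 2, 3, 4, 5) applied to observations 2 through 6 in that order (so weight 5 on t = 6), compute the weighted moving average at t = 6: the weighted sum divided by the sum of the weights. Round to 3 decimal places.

2372.733

Weighted sum: 1·1941 + 2·1432 + 3·2142 + 4·450 + 5·4512 = 1941 + 2864 + 6426 + 1800 + 22560 = 35591
Weight total: 1 + 2 + 3 + 4 + 5 = 15
WMA = 35591 / 15 = 2372.733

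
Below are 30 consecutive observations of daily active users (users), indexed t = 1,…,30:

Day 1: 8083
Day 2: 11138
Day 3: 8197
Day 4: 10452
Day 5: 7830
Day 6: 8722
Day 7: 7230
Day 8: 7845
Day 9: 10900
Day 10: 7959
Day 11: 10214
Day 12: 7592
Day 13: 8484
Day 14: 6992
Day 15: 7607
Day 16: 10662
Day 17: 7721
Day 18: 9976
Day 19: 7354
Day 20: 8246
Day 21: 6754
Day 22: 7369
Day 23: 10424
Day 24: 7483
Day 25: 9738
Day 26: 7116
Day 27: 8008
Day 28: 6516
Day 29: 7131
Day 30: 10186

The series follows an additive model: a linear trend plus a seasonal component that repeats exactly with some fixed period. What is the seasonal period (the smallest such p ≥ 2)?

First differences y_{t+1} − y_t: 3055, -2941, 2255, -2622, 892, -1492, 615, 3055, -2941, 2255, -2622, 892, -1492, 615, 3055, -2941, …
The difference pattern repeats every 7 terms and not for any smaller step, so p = 7.

7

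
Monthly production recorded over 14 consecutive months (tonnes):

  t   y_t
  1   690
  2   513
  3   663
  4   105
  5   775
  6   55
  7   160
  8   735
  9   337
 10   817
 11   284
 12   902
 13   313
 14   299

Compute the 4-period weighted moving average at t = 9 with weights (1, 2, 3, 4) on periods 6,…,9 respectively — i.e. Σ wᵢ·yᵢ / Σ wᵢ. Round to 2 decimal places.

392.80

Weighted sum: 1·55 + 2·160 + 3·735 + 4·337 = 55 + 320 + 2205 + 1348 = 3928
Weight total: 1 + 2 + 3 + 4 = 10
WMA = 3928 / 10 = 392.80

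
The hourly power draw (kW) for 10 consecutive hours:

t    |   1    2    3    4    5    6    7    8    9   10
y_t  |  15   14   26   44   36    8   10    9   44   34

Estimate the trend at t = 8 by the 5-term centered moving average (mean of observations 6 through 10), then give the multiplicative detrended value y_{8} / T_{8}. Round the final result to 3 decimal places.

Trend T_8 = (8 + 10 + 9 + 44 + 34) / 5 = 105/5 = 21.00000
Ratio to trend: 9 / 21.00000 = 0.429

0.429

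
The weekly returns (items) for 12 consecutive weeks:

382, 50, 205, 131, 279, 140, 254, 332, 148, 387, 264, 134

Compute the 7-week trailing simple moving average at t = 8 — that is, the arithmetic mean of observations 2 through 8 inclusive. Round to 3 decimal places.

198.714

Sum of periods 2–8: 50 + 205 + 131 + 279 + 140 + 254 + 332 = 1391
Divide by 7: 1391 / 7 = 198.714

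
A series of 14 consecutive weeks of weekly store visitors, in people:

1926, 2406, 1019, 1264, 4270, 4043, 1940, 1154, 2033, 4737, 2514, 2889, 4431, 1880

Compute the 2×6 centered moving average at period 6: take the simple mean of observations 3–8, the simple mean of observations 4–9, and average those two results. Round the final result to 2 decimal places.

Sum over 3–8: 1019 + 1264 + 4270 + 4043 + 1940 + 1154 = 13690
Sum over 4–9: 1264 + 4270 + 4043 + 1940 + 1154 + 2033 = 14704
CMA at t=6 = (13690 + 14704) / (2·6) = 28394 / 12 = 2366.17

2366.17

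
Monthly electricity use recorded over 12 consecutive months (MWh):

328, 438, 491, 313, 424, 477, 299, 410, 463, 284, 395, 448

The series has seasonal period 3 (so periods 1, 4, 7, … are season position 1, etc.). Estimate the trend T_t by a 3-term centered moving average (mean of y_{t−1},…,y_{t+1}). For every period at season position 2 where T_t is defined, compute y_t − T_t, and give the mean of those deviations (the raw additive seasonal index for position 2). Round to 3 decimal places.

Season position 2 occurs at t = 2, 5, 8, 11 (where T_t is defined).
t=2: T_2 = 419.00000; y_2 − T_2 = 438 − 419.00000 = 19.00000
t=5: T_5 = 404.66667; y_5 − T_5 = 424 − 404.66667 = 19.33333
t=8: T_8 = 390.66667; y_8 − T_8 = 410 − 390.66667 = 19.33333
t=11: T_11 = 375.66667; y_11 − T_11 = 395 − 375.66667 = 19.33333
Mean deviation: (19.00000 + 19.33333 + 19.33333 + 19.33333) / 4 = 19.250

19.250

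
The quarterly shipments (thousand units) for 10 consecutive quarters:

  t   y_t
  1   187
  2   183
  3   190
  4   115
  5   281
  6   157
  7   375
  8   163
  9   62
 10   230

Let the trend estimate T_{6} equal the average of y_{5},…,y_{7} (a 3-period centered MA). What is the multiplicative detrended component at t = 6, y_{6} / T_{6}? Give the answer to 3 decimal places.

Trend T_6 = (281 + 157 + 375) / 3 = 813/3 = 271.00000
Ratio to trend: 157 / 271.00000 = 0.579

0.579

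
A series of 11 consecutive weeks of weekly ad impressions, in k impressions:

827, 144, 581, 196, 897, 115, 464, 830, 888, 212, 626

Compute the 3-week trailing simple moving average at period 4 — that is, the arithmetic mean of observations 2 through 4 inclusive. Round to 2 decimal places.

Sum of periods 2–4: 144 + 581 + 196 = 921
Divide by 3: 921 / 3 = 307.00

307.00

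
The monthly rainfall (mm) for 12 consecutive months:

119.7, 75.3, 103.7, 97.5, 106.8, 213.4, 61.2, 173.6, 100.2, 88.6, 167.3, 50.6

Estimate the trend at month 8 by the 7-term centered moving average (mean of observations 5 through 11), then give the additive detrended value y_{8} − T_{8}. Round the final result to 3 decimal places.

43.443

Trend T_8 = (106.8 + 213.4 + 61.2 + 173.6 + 100.2 + 88.6 + 167.3) / 7 = 911.1/7 = 130.15714
Detrended value: 173.6 − 130.15714 = 43.443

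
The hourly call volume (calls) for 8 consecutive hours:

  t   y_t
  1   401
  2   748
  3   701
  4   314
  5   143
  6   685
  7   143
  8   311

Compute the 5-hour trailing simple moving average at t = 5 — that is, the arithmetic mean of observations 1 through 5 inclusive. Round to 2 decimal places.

461.40

Sum of periods 1–5: 401 + 748 + 701 + 314 + 143 = 2307
Divide by 5: 2307 / 5 = 461.40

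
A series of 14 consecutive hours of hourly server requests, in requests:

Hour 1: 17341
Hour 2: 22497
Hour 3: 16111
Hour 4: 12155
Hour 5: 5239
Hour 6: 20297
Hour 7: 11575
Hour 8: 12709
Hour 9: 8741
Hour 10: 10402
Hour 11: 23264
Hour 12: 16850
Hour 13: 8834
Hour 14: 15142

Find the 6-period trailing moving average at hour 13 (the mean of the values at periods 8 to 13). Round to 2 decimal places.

Sum of periods 8–13: 12709 + 8741 + 10402 + 23264 + 16850 + 8834 = 80800
Divide by 6: 80800 / 6 = 13466.67

13466.67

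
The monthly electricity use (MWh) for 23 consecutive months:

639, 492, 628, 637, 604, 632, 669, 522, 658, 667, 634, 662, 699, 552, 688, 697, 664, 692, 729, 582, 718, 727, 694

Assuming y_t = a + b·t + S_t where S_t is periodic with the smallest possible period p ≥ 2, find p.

First differences y_{t+1} − y_t: -147, 136, 9, -33, 28, 37, -147, 136, 9, -33, 28, 37, -147, 136, …
The difference pattern repeats every 6 terms and not for any smaller step, so p = 6.

6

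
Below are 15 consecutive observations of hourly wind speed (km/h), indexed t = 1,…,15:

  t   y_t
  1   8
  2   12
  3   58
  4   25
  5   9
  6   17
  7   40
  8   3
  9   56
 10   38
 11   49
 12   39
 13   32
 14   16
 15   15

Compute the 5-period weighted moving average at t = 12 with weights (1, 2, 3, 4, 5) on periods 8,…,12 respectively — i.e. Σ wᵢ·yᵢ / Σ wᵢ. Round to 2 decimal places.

Weighted sum: 1·3 + 2·56 + 3·38 + 4·49 + 5·39 = 3 + 112 + 114 + 196 + 195 = 620
Weight total: 1 + 2 + 3 + 4 + 5 = 15
WMA = 620 / 15 = 41.33

41.33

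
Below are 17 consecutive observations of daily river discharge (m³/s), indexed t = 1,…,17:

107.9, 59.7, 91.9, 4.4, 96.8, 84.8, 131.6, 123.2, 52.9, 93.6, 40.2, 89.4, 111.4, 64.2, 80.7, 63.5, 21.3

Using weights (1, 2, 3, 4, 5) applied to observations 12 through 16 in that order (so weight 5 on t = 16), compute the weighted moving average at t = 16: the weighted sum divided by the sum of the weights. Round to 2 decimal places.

76.34

Weighted sum: 1·89.4 + 2·111.4 + 3·64.2 + 4·80.7 + 5·63.5 = 89.4 + 222.8 + 192.6 + 322.8 + 317.5 = 1145.1
Weight total: 1 + 2 + 3 + 4 + 5 = 15
WMA = 1145.1 / 15 = 76.34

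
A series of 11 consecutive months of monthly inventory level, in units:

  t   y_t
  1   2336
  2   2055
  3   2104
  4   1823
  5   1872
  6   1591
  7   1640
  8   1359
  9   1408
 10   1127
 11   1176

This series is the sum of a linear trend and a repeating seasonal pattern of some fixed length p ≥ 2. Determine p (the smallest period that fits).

First differences y_{t+1} − y_t: -281, 49, -281, 49, -281, 49, …
The difference pattern repeats every 2 terms and not for any smaller step, so p = 2.

2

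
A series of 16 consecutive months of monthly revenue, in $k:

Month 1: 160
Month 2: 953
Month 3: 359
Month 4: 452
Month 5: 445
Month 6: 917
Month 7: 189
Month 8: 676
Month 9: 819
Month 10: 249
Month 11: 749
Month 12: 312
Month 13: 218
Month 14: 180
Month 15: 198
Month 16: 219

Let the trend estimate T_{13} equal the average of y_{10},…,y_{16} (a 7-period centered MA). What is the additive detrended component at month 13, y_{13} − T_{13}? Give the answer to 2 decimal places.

Trend T_13 = (249 + 749 + 312 + 218 + 180 + 198 + 219) / 7 = 2125/7 = 303.5714
Detrended value: 218 − 303.5714 = -85.57

-85.57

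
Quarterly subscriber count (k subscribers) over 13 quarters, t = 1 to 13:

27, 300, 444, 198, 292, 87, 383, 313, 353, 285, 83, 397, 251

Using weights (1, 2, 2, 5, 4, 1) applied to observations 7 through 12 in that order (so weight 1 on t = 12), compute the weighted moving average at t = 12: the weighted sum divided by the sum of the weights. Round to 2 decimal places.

257.93

Weighted sum: 1·383 + 2·313 + 2·353 + 5·285 + 4·83 + 1·397 = 383 + 626 + 706 + 1425 + 332 + 397 = 3869
Weight total: 1 + 2 + 2 + 5 + 4 + 1 = 15
WMA = 3869 / 15 = 257.93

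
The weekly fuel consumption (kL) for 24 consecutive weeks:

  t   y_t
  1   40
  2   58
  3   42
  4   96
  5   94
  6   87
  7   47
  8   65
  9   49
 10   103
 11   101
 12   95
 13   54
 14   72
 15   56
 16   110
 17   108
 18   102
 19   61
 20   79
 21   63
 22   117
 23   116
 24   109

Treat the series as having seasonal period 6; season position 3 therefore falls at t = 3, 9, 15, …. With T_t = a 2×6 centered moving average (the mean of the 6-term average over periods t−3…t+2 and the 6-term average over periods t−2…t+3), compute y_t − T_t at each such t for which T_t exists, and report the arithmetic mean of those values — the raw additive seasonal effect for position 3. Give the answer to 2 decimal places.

-27.11

Season position 3 occurs at t = 9, 15, 21 (where T_t is defined).
t=9: T_9 = 76.0000; y_9 − T_9 = 49 − 76.0000 = -27.0000
t=15: T_15 = 83.0833; y_15 − T_15 = 56 − 83.0833 = -27.0833
t=21: T_21 = 90.2500; y_21 − T_21 = 63 − 90.2500 = -27.2500
Mean deviation: (-27.0000 + -27.0833 + -27.2500) / 3 = -27.11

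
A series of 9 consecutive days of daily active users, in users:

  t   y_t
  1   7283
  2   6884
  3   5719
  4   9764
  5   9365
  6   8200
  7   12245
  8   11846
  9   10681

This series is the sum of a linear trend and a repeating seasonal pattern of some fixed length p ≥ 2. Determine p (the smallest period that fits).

First differences y_{t+1} − y_t: -399, -1165, 4045, -399, -1165, 4045, -399, -1165, …
The difference pattern repeats every 3 terms and not for any smaller step, so p = 3.

3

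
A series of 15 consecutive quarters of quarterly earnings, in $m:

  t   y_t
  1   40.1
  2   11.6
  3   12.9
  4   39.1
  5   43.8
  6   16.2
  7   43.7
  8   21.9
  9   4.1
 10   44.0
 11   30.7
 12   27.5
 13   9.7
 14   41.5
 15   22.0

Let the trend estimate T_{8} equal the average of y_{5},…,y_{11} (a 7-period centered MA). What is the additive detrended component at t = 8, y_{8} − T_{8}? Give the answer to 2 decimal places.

Trend T_8 = (43.8 + 16.2 + 43.7 + 21.9 + 4.1 + 44.0 + 30.7) / 7 = 204.4/7 = 29.2000
Detrended value: 21.9 − 29.2000 = -7.30

-7.30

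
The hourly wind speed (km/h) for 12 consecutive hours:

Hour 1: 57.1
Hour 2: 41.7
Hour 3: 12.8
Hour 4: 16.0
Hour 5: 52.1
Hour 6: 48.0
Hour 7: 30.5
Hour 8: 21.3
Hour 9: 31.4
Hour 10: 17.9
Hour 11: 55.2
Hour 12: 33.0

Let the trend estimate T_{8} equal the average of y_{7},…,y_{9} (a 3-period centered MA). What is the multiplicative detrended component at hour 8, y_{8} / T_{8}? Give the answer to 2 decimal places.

0.77

Trend T_8 = (30.5 + 21.3 + 31.4) / 3 = 83.2/3 = 27.7333
Ratio to trend: 21.3 / 27.7333 = 0.77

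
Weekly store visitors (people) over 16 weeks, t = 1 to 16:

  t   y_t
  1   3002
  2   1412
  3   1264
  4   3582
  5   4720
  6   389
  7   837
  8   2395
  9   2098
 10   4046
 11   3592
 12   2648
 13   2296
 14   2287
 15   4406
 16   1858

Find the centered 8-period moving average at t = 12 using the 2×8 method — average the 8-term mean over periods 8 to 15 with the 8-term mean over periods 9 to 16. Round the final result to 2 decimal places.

Sum over 8–15: 2395 + 2098 + 4046 + 3592 + 2648 + 2296 + 2287 + 4406 = 23768
Sum over 9–16: 2098 + 4046 + 3592 + 2648 + 2296 + 2287 + 4406 + 1858 = 23231
CMA at t=12 = (23768 + 23231) / (2·8) = 46999 / 16 = 2937.44

2937.44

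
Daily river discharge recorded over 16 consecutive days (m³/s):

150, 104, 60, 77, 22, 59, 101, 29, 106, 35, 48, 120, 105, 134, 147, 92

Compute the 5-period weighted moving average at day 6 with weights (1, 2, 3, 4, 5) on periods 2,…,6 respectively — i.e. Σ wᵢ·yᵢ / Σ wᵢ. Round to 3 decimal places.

55.867

Weighted sum: 1·104 + 2·60 + 3·77 + 4·22 + 5·59 = 104 + 120 + 231 + 88 + 295 = 838
Weight total: 1 + 2 + 3 + 4 + 5 = 15
WMA = 838 / 15 = 55.867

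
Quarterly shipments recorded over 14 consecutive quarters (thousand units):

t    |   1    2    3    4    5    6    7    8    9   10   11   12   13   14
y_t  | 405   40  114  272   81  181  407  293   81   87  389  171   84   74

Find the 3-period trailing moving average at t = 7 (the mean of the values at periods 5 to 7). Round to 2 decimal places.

223.00

Sum of periods 5–7: 81 + 181 + 407 = 669
Divide by 3: 669 / 3 = 223.00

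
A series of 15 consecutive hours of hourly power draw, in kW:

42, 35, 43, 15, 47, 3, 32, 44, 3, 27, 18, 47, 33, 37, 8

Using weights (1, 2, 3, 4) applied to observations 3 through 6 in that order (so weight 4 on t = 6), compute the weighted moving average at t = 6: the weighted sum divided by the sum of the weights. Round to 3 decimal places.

22.600

Weighted sum: 1·43 + 2·15 + 3·47 + 4·3 = 43 + 30 + 141 + 12 = 226
Weight total: 1 + 2 + 3 + 4 = 10
WMA = 226 / 10 = 22.600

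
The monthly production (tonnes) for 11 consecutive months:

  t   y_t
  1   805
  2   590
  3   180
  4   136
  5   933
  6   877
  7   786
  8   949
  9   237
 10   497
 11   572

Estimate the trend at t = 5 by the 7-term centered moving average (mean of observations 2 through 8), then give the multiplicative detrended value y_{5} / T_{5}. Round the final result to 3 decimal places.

Trend T_5 = (590 + 180 + 136 + 933 + 877 + 786 + 949) / 7 = 4451/7 = 635.85714
Ratio to trend: 933 / 635.85714 = 1.467

1.467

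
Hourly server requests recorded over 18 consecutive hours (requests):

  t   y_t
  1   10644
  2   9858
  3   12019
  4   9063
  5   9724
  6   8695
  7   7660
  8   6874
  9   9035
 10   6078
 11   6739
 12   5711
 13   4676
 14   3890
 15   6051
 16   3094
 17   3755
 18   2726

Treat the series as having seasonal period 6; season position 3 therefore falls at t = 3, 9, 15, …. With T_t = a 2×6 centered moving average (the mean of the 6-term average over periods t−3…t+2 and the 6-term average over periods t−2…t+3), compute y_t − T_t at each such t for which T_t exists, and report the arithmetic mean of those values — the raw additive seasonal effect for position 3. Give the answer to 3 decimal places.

1770.208

Season position 3 occurs at t = 9, 15 (where T_t is defined).
t=9: T_9 = 7264.83333; y_9 − T_9 = 9035 − 7264.83333 = 1770.16667
t=15: T_15 = 4280.75000; y_15 − T_15 = 6051 − 4280.75000 = 1770.25000
Mean deviation: (1770.16667 + 1770.25000) / 2 = 1770.208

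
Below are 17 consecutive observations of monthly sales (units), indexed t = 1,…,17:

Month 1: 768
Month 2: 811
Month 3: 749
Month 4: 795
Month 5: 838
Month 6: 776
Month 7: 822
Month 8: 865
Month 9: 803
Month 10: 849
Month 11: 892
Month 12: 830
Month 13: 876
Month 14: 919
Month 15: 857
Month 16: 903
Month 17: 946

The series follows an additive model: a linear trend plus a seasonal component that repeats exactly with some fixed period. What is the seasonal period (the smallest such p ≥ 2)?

3

First differences y_{t+1} − y_t: 43, -62, 46, 43, -62, 46, 43, -62, …
The difference pattern repeats every 3 terms and not for any smaller step, so p = 3.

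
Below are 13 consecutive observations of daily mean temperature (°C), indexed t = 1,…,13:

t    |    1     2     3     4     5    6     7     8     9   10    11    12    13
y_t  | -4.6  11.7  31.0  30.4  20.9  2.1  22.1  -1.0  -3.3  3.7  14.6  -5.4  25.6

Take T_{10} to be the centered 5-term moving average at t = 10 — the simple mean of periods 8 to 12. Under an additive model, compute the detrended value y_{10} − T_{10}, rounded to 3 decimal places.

Trend T_10 = ((-1.0) + (-3.3) + 3.7 + 14.6 + (-5.4)) / 5 = 8.6/5 = 1.72000
Detrended value: 3.7 − 1.72000 = 1.980

1.980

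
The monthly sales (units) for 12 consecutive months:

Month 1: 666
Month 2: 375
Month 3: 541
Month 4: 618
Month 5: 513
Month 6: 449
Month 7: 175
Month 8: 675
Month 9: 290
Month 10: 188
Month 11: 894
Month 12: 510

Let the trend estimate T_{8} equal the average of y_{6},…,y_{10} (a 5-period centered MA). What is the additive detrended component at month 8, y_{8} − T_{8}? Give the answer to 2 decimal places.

319.60

Trend T_8 = (449 + 175 + 675 + 290 + 188) / 5 = 1777/5 = 355.4000
Detrended value: 675 − 355.4000 = 319.60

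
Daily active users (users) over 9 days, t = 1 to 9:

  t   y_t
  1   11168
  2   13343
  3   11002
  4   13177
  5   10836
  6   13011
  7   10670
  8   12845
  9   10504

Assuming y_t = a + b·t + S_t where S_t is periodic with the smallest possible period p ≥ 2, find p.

2

First differences y_{t+1} − y_t: 2175, -2341, 2175, -2341, 2175, -2341, …
The difference pattern repeats every 2 terms and not for any smaller step, so p = 2.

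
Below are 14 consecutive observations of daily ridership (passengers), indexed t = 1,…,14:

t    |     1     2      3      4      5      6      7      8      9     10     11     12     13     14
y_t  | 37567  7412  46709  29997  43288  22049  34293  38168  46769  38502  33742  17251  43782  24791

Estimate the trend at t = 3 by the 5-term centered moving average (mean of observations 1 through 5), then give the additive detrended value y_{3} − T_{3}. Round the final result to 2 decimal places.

13714.40

Trend T_3 = (37567 + 7412 + 46709 + 29997 + 43288) / 5 = 164973/5 = 32994.6000
Detrended value: 46709 − 32994.6000 = 13714.40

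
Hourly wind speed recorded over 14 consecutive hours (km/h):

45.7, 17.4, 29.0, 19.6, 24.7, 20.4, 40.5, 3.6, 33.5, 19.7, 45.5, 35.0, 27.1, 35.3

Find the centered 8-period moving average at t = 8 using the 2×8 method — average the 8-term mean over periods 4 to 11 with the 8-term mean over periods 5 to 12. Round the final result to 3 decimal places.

Sum over 4–11: 19.6 + 24.7 + 20.4 + 40.5 + 3.6 + 33.5 + 19.7 + 45.5 = 207.5
Sum over 5–12: 24.7 + 20.4 + 40.5 + 3.6 + 33.5 + 19.7 + 45.5 + 35.0 = 222.9
CMA at t=8 = (207.5 + 222.9) / (2·8) = 430.4 / 16 = 26.900

26.900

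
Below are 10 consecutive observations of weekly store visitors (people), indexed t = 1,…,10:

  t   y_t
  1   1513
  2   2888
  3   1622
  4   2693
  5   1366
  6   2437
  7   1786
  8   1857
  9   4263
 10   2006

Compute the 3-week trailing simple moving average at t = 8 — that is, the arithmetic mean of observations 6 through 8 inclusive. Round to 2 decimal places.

2026.67

Sum of periods 6–8: 2437 + 1786 + 1857 = 6080
Divide by 3: 6080 / 3 = 2026.67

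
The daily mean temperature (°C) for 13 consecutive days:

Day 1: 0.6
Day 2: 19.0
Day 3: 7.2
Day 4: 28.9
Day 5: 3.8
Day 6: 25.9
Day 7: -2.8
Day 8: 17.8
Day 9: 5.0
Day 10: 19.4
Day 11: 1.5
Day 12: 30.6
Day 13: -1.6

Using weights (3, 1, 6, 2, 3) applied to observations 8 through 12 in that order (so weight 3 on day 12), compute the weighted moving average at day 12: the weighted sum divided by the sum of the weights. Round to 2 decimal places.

17.97

Weighted sum: 3·17.8 + 1·5.0 + 6·19.4 + 2·1.5 + 3·30.6 = 53.4 + 5.0 + 116.4 + 3.0 + 91.8 = 269.6
Weight total: 3 + 1 + 6 + 2 + 3 = 15
WMA = 269.6 / 15 = 17.97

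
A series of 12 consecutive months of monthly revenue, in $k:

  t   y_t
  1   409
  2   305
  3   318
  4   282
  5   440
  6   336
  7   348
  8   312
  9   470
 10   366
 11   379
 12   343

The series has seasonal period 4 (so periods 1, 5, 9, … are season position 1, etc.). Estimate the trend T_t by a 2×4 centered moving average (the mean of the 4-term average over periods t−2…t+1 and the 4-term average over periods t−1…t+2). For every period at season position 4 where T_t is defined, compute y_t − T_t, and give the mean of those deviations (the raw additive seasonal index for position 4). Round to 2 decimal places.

-58.19

Season position 4 occurs at t = 4, 8 (where T_t is defined).
t=4: T_4 = 340.1250; y_4 − T_4 = 282 − 340.1250 = -58.1250
t=8: T_8 = 370.2500; y_8 − T_8 = 312 − 370.2500 = -58.2500
Mean deviation: (-58.1250 + -58.2500) / 2 = -58.19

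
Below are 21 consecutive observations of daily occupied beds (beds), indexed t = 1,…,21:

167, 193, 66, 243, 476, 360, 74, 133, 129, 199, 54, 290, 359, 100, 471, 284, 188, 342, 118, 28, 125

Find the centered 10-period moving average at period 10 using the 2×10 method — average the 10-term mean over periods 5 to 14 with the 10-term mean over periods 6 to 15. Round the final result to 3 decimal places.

217.150

Sum over 5–14: 476 + 360 + 74 + 133 + 129 + 199 + 54 + 290 + 359 + 100 = 2174
Sum over 6–15: 360 + 74 + 133 + 129 + 199 + 54 + 290 + 359 + 100 + 471 = 2169
CMA at t=10 = (2174 + 2169) / (2·10) = 4343 / 20 = 217.150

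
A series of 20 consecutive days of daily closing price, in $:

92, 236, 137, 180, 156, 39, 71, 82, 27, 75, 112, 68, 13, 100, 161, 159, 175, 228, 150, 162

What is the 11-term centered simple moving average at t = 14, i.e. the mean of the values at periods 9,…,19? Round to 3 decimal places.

115.273

Sum of periods 9–19: 27 + 75 + 112 + 68 + 13 + 100 + 161 + 159 + 175 + 228 + 150 = 1268
Divide by 11: 1268 / 11 = 115.273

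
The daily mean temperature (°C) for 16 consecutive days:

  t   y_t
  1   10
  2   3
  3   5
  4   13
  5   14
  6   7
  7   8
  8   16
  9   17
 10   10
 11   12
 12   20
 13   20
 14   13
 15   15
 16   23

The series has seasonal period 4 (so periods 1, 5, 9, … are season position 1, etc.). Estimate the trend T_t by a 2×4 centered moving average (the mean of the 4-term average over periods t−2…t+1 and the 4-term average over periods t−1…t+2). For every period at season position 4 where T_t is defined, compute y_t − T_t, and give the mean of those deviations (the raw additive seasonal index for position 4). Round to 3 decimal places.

Season position 4 occurs at t = 4, 8, 12 (where T_t is defined).
t=4: T_4 = 9.25000; y_4 − T_4 = 13 − 9.25000 = 3.75000
t=8: T_8 = 12.37500; y_8 − T_8 = 16 − 12.37500 = 3.62500
t=12: T_12 = 15.87500; y_12 − T_12 = 20 − 15.87500 = 4.12500
Mean deviation: (3.75000 + 3.62500 + 4.12500) / 3 = 3.833

3.833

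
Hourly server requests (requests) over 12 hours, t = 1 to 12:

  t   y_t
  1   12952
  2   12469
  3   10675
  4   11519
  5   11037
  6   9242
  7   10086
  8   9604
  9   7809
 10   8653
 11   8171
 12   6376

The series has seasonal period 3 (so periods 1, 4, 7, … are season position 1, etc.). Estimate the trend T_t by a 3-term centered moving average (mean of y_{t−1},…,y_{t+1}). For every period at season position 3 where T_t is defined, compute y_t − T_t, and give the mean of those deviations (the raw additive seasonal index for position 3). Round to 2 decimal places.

Season position 3 occurs at t = 3, 6, 9 (where T_t is defined).
t=3: T_3 = 11554.3333; y_3 − T_3 = 10675 − 11554.3333 = -879.3333
t=6: T_6 = 10121.6667; y_6 − T_6 = 9242 − 10121.6667 = -879.6667
t=9: T_9 = 8688.6667; y_9 − T_9 = 7809 − 8688.6667 = -879.6667
Mean deviation: (-879.3333 + -879.6667 + -879.6667) / 3 = -879.56

-879.56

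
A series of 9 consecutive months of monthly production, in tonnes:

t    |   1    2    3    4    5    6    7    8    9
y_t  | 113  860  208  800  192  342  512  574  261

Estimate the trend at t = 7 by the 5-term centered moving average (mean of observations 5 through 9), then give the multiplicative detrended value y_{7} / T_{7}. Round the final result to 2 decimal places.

Trend T_7 = (192 + 342 + 512 + 574 + 261) / 5 = 1881/5 = 376.2000
Ratio to trend: 512 / 376.2000 = 1.36

1.36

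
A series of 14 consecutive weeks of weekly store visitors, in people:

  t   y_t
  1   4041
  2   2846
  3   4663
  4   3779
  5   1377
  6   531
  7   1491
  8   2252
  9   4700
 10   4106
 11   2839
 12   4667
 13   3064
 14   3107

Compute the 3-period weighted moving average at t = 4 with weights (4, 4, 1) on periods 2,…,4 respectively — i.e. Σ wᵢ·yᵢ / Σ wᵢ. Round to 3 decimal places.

3757.222

Weighted sum: 4·2846 + 4·4663 + 1·3779 = 11384 + 18652 + 3779 = 33815
Weight total: 4 + 4 + 1 = 9
WMA = 33815 / 9 = 3757.222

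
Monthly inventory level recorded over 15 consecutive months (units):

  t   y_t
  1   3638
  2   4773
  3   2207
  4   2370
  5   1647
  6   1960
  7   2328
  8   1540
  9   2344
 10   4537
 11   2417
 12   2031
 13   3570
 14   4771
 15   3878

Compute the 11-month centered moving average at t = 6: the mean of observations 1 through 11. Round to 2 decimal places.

2705.55

Sum of periods 1–11: 3638 + 4773 + 2207 + 2370 + 1647 + 1960 + 2328 + 1540 + 2344 + 4537 + 2417 = 29761
Divide by 11: 29761 / 11 = 2705.55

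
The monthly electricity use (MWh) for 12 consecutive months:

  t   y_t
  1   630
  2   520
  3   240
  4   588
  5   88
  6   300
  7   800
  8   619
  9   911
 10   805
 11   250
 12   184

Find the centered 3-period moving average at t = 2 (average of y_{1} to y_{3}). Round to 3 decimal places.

463.333

Sum of periods 1–3: 630 + 520 + 240 = 1390
Divide by 3: 1390 / 3 = 463.333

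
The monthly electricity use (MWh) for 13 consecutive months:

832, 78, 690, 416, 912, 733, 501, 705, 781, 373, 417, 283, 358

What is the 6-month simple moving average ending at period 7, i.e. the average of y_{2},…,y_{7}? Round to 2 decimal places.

Sum of periods 2–7: 78 + 690 + 416 + 912 + 733 + 501 = 3330
Divide by 6: 3330 / 6 = 555.00

555.00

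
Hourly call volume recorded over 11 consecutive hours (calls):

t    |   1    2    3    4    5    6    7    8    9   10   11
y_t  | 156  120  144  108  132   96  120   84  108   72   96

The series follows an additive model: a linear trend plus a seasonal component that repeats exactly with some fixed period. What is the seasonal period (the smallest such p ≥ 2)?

2

First differences y_{t+1} − y_t: -36, 24, -36, 24, -36, 24, …
The difference pattern repeats every 2 terms and not for any smaller step, so p = 2.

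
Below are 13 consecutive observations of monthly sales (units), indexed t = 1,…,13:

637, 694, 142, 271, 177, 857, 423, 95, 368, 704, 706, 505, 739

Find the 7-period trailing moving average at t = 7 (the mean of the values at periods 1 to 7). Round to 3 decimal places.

Sum of periods 1–7: 637 + 694 + 142 + 271 + 177 + 857 + 423 = 3201
Divide by 7: 3201 / 7 = 457.286

457.286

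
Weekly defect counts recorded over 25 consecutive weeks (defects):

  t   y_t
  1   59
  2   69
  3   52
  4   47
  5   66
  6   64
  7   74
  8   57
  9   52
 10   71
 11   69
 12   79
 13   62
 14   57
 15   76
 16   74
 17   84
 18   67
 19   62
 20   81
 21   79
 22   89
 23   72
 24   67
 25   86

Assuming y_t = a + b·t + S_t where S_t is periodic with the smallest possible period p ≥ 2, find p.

First differences y_{t+1} − y_t: 10, -17, -5, 19, -2, 10, -17, -5, 19, -2, 10, -17, …
The difference pattern repeats every 5 terms and not for any smaller step, so p = 5.

5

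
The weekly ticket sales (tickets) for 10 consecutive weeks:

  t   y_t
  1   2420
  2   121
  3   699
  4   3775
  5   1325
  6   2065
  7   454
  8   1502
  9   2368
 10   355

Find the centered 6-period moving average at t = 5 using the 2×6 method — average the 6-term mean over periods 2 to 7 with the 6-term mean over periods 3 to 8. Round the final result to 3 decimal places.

Sum over 2–7: 121 + 699 + 3775 + 1325 + 2065 + 454 = 8439
Sum over 3–8: 699 + 3775 + 1325 + 2065 + 454 + 1502 = 9820
CMA at t=5 = (8439 + 9820) / (2·6) = 18259 / 12 = 1521.583

1521.583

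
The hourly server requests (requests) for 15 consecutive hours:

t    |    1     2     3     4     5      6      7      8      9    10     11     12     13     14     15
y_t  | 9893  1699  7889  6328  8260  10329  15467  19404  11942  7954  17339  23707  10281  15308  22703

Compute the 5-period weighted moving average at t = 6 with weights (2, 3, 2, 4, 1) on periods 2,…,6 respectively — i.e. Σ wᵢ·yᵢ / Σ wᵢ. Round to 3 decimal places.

6924.167

Weighted sum: 2·1699 + 3·7889 + 2·6328 + 4·8260 + 1·10329 = 3398 + 23667 + 12656 + 33040 + 10329 = 83090
Weight total: 2 + 3 + 2 + 4 + 1 = 12
WMA = 83090 / 12 = 6924.167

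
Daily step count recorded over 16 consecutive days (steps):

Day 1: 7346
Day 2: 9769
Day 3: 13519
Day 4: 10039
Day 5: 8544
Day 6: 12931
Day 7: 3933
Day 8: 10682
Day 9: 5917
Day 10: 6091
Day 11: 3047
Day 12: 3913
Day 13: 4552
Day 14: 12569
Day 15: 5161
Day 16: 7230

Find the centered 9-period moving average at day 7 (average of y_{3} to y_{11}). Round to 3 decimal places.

Sum of periods 3–11: 13519 + 10039 + 8544 + 12931 + 3933 + 10682 + 5917 + 6091 + 3047 = 74703
Divide by 9: 74703 / 9 = 8300.333

8300.333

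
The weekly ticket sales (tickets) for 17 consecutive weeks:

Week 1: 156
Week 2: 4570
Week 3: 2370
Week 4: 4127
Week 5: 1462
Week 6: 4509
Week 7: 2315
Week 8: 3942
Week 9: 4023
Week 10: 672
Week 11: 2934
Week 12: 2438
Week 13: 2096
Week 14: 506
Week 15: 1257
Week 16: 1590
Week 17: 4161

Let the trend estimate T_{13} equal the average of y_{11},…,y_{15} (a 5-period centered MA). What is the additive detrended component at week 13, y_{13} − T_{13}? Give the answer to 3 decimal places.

Trend T_13 = (2934 + 2438 + 2096 + 506 + 1257) / 5 = 9231/5 = 1846.20000
Detrended value: 2096 − 1846.20000 = 249.800

249.800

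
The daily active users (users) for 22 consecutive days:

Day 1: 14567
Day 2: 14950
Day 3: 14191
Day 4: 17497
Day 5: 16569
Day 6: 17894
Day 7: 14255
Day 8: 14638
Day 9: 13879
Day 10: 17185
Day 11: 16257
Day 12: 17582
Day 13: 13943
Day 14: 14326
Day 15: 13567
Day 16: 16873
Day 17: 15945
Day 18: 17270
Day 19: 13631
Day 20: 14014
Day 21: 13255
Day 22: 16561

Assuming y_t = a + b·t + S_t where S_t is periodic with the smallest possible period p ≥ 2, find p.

6

First differences y_{t+1} − y_t: 383, -759, 3306, -928, 1325, -3639, 383, -759, 3306, -928, 1325, -3639, 383, -759, …
The difference pattern repeats every 6 terms and not for any smaller step, so p = 6.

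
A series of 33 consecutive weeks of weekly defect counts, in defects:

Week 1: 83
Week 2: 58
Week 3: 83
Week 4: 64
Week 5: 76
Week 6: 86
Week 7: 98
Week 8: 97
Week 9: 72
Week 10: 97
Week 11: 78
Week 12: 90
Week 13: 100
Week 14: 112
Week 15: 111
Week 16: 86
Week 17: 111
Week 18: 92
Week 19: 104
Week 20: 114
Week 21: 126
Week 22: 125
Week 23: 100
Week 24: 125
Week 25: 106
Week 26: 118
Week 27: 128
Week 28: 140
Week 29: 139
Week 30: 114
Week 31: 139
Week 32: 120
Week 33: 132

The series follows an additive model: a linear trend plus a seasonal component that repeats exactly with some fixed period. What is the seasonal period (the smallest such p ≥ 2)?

First differences y_{t+1} − y_t: -25, 25, -19, 12, 10, 12, -1, -25, 25, -19, 12, 10, 12, -1, -25, 25, …
The difference pattern repeats every 7 terms and not for any smaller step, so p = 7.

7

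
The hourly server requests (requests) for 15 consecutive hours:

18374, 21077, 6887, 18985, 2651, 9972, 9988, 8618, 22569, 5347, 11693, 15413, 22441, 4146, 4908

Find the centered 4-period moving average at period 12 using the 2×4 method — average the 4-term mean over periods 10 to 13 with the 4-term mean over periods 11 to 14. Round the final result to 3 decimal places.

Sum over 10–13: 5347 + 11693 + 15413 + 22441 = 54894
Sum over 11–14: 11693 + 15413 + 22441 + 4146 = 53693
CMA at t=12 = (54894 + 53693) / (2·4) = 108587 / 8 = 13573.375

13573.375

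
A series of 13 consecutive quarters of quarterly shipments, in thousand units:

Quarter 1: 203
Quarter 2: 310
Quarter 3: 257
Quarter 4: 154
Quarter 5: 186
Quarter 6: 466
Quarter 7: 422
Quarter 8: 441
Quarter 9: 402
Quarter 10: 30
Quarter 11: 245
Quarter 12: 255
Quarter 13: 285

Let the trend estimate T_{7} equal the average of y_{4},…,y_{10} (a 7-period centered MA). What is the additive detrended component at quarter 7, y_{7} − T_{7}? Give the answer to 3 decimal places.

Trend T_7 = (154 + 186 + 466 + 422 + 441 + 402 + 30) / 7 = 2101/7 = 300.14286
Detrended value: 422 − 300.14286 = 121.857

121.857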